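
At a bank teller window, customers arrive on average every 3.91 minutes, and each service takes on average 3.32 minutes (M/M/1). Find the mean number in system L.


λ = 60/3.91 = 15.3453 /hr
μ = 60/3.32 = 18.0723 /hr
ρ = λ/μ = 15.3453/18.0723 = 0.8491
L = ρ/(1−ρ) = 0.8491/0.1509 = 5.6271

Final: 5.6271


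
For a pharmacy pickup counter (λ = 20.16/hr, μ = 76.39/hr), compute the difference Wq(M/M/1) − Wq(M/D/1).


ρ = 20.16/76.39 = 0.2639
Wq(M/M/1) = ρ/(μ−λ) = 0.2639/56.23 = 0.004693 hr
Wq(M/D/1) = ρ/(2(μ−λ)) = 0.002347 hr
Savings = 0.004693 − 0.002347 = 0.002347 hr

Final: 0.002347 hr


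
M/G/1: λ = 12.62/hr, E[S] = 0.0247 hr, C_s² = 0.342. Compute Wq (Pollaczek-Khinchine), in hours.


ρ = λ·E[S] = 12.62·0.0247 = 0.3117
E[S²] = E[S]²(1+C_s²) = 0.0247²·(1+0.342) = 0.0008187
Wq = λ·E[S²]/(2(1−ρ)) = 12.62·0.0008187/(2·0.6883) = 0.007506 hr

Final: 0.007506 hr


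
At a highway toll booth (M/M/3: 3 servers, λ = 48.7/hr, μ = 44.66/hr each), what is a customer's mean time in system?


a = 1.0905; ρ = 0.3635; P₀ = 0.330629
Lq = P₀·a^c·ρ/(c!(1−ρ)²) = 0.06411
Wq = Lq/λ = 0.06411/48.7 = 0.001316 hr
W = Wq + 1/μ = 0.001316 + 0.02239 = 0.02371 hr

Final: 0.02371 hr


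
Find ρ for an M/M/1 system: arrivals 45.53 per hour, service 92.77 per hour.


ρ = λ/μ = 45.53/92.77 = 0.4908

Final: 0.4908


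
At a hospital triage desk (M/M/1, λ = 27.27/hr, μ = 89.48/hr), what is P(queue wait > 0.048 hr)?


ρ = 27.27/89.48 = 0.3048
P(Wq > t) = ρ·e^{−(μ−λ)t} = 0.3048·e^{−2.9861}
= 0.3048·0.050485 = 0.015386

Final: 0.015386


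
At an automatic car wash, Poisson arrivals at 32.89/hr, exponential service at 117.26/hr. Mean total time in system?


W = 1/(μ−λ) = 1/(117.26 − 32.89) = 1/84.37 = 0.01185 hr

Final: 0.01185 hr


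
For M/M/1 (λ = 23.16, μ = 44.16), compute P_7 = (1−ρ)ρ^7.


ρ = 23.16/44.16 = 0.5245
P_n = (1−ρ)·ρ^n = (1 − 0.5245)·0.5245^7 = 0.4755·0.010914 = 0.005190

Final: 0.005190


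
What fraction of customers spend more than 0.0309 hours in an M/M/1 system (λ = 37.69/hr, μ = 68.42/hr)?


W ~ Exponential(μ−λ) for M/M/1.
μ − λ = 68.42 − 37.69 = 30.7300
P(W > t) = e^{−(μ−λ)t} = e^{−0.9496} = 0.386912

Final: 0.386912


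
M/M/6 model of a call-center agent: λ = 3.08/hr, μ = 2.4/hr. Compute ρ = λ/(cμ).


ρ = λ/(cμ) = 3.08/(6·2.4) = 3.08/14.40 = 0.2139

Final: 0.2139


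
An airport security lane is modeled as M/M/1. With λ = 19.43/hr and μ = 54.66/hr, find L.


ρ = λ/μ = 19.43/54.66 = 0.3555
L = ρ/(1−ρ) = 0.3555/(1 − 0.3555) = 0.3555/0.6445 = 0.5515

Final: 0.5515


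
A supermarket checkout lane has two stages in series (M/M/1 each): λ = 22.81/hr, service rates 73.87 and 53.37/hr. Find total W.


Each node sees arrival rate λ = 22.81/hr (tandem ⇒ throughput preserved).
W₁ = 1/(μ₁−λ) = 1/(73.87−22.81) = 0.01958 hr
W₂ = 1/(μ₂−λ) = 1/(53.37−22.81) = 0.03272 hr
W_total = W₁ + W₂ = 0.01958 + 0.03272 = 0.05231 hr

Final: 0.05231 hr


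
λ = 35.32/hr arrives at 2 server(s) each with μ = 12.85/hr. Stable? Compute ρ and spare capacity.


Total capacity cμ = 2·12.85 = 25.70/hr
ρ = λ/(cμ) = 35.32/25.70 = 1.3743
Stable ⇔ ρ < 1: NO
Spare capacity = cμ − λ = 25.70 − 35.32 = -9.62/hr

Final: ρ = 1.3743; unstable; margin = -9.62/hr


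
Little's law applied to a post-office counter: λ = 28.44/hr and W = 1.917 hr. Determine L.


L = λW = 28.44·1.917 = 54.5195

Final: 54.5195


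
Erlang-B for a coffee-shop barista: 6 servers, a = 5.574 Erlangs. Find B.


B(c,a) = (a^c/c!) / Σ_{k=0}^{c} a^k/k!
a^6/6! = 41.655206
Σ terms (k=0..6): 1.00000 + 5.57400 + 15.53474 + 28.86354 + 40.22135 + 44.83876 + 41.65521 = 177.687593
B = 41.655206/177.687593 = 0.234429

Final: 0.234429


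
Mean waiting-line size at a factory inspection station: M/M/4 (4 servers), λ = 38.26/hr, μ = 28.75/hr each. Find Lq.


a = λ/μ = 1.3308; ρ = a/4 = 0.3327
P₀ = 0.262818
Lq = P₀·a^c·ρ / (c!·(1−ρ)²) = 0.262818·3.13638·0.3327/(24·0.44530)
= 0.02566

Final: 0.02566


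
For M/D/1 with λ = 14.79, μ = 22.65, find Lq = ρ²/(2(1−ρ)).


ρ = 14.79/22.65 = 0.6530
M/D/1: Lq = ρ²/(2(1−ρ)) = 0.4264/(2·0.3470) = 0.61435

Final: 0.61435


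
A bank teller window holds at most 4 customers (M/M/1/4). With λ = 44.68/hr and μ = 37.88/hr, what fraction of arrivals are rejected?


ρ = λ/μ = 44.68/37.88 = 1.1795
P_K = (1−ρ)ρ^K/(1−ρ^(K+1)) = (-0.1795·1.935587)/(1 − 2.283053)
= -0.347466/-1.283053 = 0.270812

Final: 0.270812


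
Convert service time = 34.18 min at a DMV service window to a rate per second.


μ = 1/(service time) in consistent units.
1 second = 0.0166667 min, so μ = 0.0166667/34.18 = 0.0004876 per second

Final: 0.0004876 /sec


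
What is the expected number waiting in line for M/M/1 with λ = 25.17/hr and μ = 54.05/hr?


ρ = 25.17/54.05 = 0.4657
Lq = ρ²/(1−ρ) = 0.2169/0.5343 = 0.4059

Final: 0.4059


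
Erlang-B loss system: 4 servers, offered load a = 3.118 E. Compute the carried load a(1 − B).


B(4,3.118) = 0.219161 (Erlang-B)
Carried load = a(1 − B) = 3.118·(1 − 0.219161) = 3.118·0.780839 = 2.4347 E

Final: 2.4347 Erlangs


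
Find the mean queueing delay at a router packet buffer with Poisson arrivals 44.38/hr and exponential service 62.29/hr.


ρ = 44.38/62.29 = 0.7125
Wq = ρ/(μ−λ) = 0.7125/(62.29 − 44.38) = 0.7125/17.91 = 0.03978 hr

Final: 0.03978 hr


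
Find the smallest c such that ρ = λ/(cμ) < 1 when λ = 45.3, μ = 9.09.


Stability requires cμ > λ ⇔ c > λ/μ.
λ/μ = 45.3/9.09 = 4.9835
Minimum integer c = ⌊4.9835⌋ + 1 = 5
Check: 5·9.09 = 45.45 > 45.3, while 4·9.09 = 36.36 ≤ 45.3

Final: 5 servers


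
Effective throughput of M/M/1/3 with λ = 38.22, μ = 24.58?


ρ = 1.5549; P_K = (1−ρ)ρ^3/(1−ρ^4) = 0.430531
λ_eff = λ(1 − P_K) = 38.22·(1 − 0.430531) = 38.22·0.569469 = 21.7651 /hr

Final: 21.7651 /hr


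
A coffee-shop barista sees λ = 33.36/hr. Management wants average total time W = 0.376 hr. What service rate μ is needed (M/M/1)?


W = 1/(μ−λ) ⇒ μ − λ = 1/W = 1/0.376 = 2.6596
μ = λ + 1/W = 33.36 + 2.6596 = 36.0196 per hr

Final: 36.0196 /hr


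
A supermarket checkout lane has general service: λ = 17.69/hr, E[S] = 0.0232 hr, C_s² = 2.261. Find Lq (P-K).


ρ = λ·E[S] = 17.69·0.0232 = 0.4104
Lq = ρ²(1+C_s²)/(2(1−ρ)) = 0.1684·(1+2.261)/(2·0.5896)
= 0.1684·3.2610/1.1792 = 0.46580

Final: 0.46580


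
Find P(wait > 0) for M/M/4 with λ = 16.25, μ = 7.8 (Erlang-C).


a = λ/μ = 2.0833; ρ = a/4 = 0.5208
P₀ = 0.119067 (from M/M/c formula)
C(c,a) = [a^c/(c!(1−ρ))]·P₀ = [18.83801/(24·0.4792)]·0.119067
= 1.63809·0.119067 = 0.195043

Final: 0.195043


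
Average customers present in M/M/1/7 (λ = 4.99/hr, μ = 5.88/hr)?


ρ = 4.99/5.88 = 0.8486
L = ρ[1 − (K+1)ρ^K + Kρ^(K+1)] / [(1−ρ)(1−ρ^(K+1))]
Numerator: 0.8486·(1 − 8·0.317002 + 7·0.269021) = 0.294585
Denominator: (0.1514)·(0.730979) = 0.110641
L = 0.294585/0.110641 = 2.6625

Final: 2.6625


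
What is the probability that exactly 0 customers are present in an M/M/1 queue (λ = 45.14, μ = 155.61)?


ρ = 45.14/155.61 = 0.2901
P_n = (1−ρ)·ρ^n = (1 − 0.2901)·0.2901^0 = 0.7099·1.000000 = 0.709916

Final: 0.709916


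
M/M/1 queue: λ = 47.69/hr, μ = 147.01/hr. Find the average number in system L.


ρ = λ/μ = 47.69/147.01 = 0.3244
L = ρ/(1−ρ) = 0.3244/(1 − 0.3244) = 0.3244/0.6756 = 0.4802

Final: 0.4802


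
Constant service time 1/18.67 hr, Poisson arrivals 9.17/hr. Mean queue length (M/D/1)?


ρ = 9.17/18.67 = 0.4912
M/D/1: Lq = ρ²/(2(1−ρ)) = 0.2412/(2·0.5088) = 0.23705

Final: 0.23705


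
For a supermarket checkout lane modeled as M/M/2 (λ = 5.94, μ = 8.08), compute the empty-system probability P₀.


a = λ/μ = 5.94/8.08 = 0.7351; ρ = a/c = 0.3676
Σ_{k=0}^{1} a^k/k! (terms k=0..1) = 1.00000 + 0.73515 = 1.73515
Tail: a^2/(2!(1−ρ)) = 0.54044/(2·0.6324) = 0.42728
P₀ = 1/(1.73515 + 0.42728) = 1/2.16243 = 0.462443

Final: 0.462443


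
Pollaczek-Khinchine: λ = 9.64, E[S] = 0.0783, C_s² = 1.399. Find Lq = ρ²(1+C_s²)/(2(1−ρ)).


ρ = λ·E[S] = 9.64·0.0783 = 0.7548
Lq = ρ²(1+C_s²)/(2(1−ρ)) = 0.5697·(1+1.399)/(2·0.2452)
= 0.5697·2.3990/0.4904 = 2.78727

Final: 2.78727


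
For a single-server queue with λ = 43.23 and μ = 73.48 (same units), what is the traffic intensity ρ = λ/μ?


ρ = λ/μ = 43.23/73.48 = 0.5883

Final: 0.5883


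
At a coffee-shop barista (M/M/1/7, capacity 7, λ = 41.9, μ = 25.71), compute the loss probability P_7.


ρ = λ/μ = 41.9/25.71 = 1.6297
P_K = (1−ρ)ρ^K/(1−ρ^(K+1)) = (-0.6297·30.533995)/(1 − 49.761741)
= -19.227747/-48.761741 = 0.394320

Final: 0.394320


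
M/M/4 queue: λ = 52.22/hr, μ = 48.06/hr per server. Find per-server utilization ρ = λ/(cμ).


ρ = λ/(cμ) = 52.22/(4·48.06) = 52.22/192.24 = 0.2716

Final: 0.2716


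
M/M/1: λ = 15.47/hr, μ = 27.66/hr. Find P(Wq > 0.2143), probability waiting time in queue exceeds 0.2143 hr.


ρ = 15.47/27.66 = 0.5593
P(Wq > t) = ρ·e^{−(μ−λ)t} = 0.5593·e^{−2.6123}
= 0.5593·0.073364 = 0.041032

Final: 0.041032


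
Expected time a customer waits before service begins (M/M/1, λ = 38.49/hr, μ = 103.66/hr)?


ρ = 38.49/103.66 = 0.3713
Wq = ρ/(μ−λ) = 0.3713/(103.66 − 38.49) = 0.3713/65.17 = 0.005698 hr

Final: 0.005698 hr


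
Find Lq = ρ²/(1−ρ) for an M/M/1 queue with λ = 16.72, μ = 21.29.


ρ = 16.72/21.29 = 0.7853
Lq = ρ²/(1−ρ) = 0.6168/0.2147 = 2.8733

Final: 2.8733


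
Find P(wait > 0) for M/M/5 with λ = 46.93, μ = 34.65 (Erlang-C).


a = λ/μ = 1.3544; ρ = a/5 = 0.2709
P₀ = 0.257866 (from M/M/c formula)
C(c,a) = [a^c/(c!(1−ρ))]·P₀ = [4.55760/(120·0.7291)]·0.257866
= 0.05209·0.257866 = 0.013432

Final: 0.013432


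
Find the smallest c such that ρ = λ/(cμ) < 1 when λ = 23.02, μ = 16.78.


Stability requires cμ > λ ⇔ c > λ/μ.
λ/μ = 23.02/16.78 = 1.3719
Minimum integer c = ⌊1.3719⌋ + 1 = 2
Check: 2·16.78 = 33.56 > 23.02, while 1·16.78 = 16.78 ≤ 23.02

Final: 2 servers


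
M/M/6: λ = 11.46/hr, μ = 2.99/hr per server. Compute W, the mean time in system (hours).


a = 3.8328; ρ = 0.6388; P₀ = 0.020147
Lq = P₀·a^c·ρ/(c!(1−ρ)²) = 0.43432
Wq = Lq/λ = 0.43432/11.46 = 0.03790 hr
W = Wq + 1/μ = 0.03790 + 0.33445 = 0.37235 hr

Final: 0.37235 hr


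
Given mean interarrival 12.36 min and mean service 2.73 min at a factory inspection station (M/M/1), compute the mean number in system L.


λ = 60/12.36 = 4.8544 /hr
μ = 60/2.73 = 21.9780 /hr
ρ = λ/μ = 4.8544/21.9780 = 0.2209
L = ρ/(1−ρ) = 0.2209/0.7791 = 0.2835

Final: 0.2835


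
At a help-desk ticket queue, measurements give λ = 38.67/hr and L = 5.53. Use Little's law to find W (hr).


W = L/λ = 5.53/38.67 = 0.1430 hr

Final: 0.1430 hr


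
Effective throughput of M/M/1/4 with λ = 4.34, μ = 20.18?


ρ = 0.2151; P_K = (1−ρ)ρ^4/(1−ρ^5) = 0.001680
λ_eff = λ(1 − P_K) = 4.34·(1 − 0.001680) = 4.34·0.998320 = 4.3327 /hr

Final: 4.3327 /hr


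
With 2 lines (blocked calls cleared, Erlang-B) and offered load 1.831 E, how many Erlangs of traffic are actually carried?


B(2,1.831) = 0.371905 (Erlang-B)
Carried load = a(1 − B) = 1.831·(1 − 0.371905) = 1.831·0.628095 = 1.1500 E

Final: 1.1500 Erlangs


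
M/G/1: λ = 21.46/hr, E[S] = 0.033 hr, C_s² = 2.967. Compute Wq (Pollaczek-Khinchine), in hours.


ρ = λ·E[S] = 21.46·0.033 = 0.7082
E[S²] = E[S]²(1+C_s²) = 0.033²·(1+2.967) = 0.004320
Wq = λ·E[S²]/(2(1−ρ)) = 21.46·0.004320/(2·0.2918) = 0.15885 hr

Final: 0.15885 hr


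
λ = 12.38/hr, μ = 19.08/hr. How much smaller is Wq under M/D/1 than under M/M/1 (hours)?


ρ = 12.38/19.08 = 0.6488
Wq(M/M/1) = ρ/(μ−λ) = 0.6488/6.70 = 0.09684 hr
Wq(M/D/1) = ρ/(2(μ−λ)) = 0.04842 hr
Savings = 0.09684 − 0.04842 = 0.04842 hr

Final: 0.04842 hr


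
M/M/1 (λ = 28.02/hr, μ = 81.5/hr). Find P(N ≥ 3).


ρ = 28.02/81.5 = 0.3438
P(N ≥ n) = ρ^n = 0.3438^3 = 0.040638

Final: 0.040638


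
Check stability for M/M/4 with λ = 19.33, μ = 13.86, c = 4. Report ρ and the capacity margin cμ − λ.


Total capacity cμ = 4·13.86 = 55.44/hr
ρ = λ/(cμ) = 19.33/55.44 = 0.3487
Stable ⇔ ρ < 1: YES
Spare capacity = cμ − λ = 55.44 − 19.33 = 36.11/hr

Final: ρ = 0.3487; stable; margin = 36.11/hr


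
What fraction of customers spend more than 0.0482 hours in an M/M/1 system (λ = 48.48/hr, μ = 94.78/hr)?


W ~ Exponential(μ−λ) for M/M/1.
μ − λ = 94.78 − 48.48 = 46.3000
P(W > t) = e^{−(μ−λ)t} = e^{−2.2317} = 0.107350

Final: 0.107350


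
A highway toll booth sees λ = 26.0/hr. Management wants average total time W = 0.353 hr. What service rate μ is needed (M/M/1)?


W = 1/(μ−λ) ⇒ μ − λ = 1/W = 1/0.353 = 2.8329
μ = λ + 1/W = 26.0 + 2.8329 = 28.8329 per hr

Final: 28.8329 /hr


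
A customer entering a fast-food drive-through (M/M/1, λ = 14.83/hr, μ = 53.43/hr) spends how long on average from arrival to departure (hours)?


W = 1/(μ−λ) = 1/(53.43 − 14.83) = 1/38.60 = 0.02591 hr

Final: 0.02591 hr


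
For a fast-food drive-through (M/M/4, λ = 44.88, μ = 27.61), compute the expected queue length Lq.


a = λ/μ = 1.6255; ρ = a/4 = 0.4064
P₀ = 0.194081
Lq = P₀·a^c·ρ / (c!·(1−ρ)²) = 0.194081·6.98145·0.4064/(24·0.35239)
= 0.06511

Final: 0.06511


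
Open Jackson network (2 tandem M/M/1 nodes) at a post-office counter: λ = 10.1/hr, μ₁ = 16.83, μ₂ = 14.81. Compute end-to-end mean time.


Each node sees arrival rate λ = 10.1/hr (tandem ⇒ throughput preserved).
W₁ = 1/(μ₁−λ) = 1/(16.83−10.1) = 0.14859 hr
W₂ = 1/(μ₂−λ) = 1/(14.81−10.1) = 0.21231 hr
W_total = W₁ + W₂ = 0.14859 + 0.21231 = 0.36090 hr

Final: 0.36090 hr


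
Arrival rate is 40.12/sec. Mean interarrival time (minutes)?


Mean interarrival time = 1/λ = 1/40.12 second = 0.02493 second
In minutes: 0.02493 × 0.0166667 = 0.0004154 min

Final: 0.0004154 min


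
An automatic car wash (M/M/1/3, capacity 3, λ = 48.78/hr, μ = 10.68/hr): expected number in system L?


ρ = 48.78/10.68 = 4.5674
L = ρ[1 − (K+1)ρ^K + Kρ^(K+1)] / [(1−ρ)(1−ρ^(K+1))]
Numerator: 4.5674·(1 − 4·95.282168 + 3·435.193273) = 4226.920121
Denominator: (-3.5674)·(-434.193273) = 1548.947910
L = 4226.920121/1548.947910 = 2.7289

Final: 2.7289


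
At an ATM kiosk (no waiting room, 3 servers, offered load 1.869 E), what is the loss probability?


B(c,a) = (a^c/c!) / Σ_{k=0}^{c} a^k/k!
a^3/3! = 1.088120
Σ terms (k=0..3): 1.00000 + 1.86900 + 1.74658 + 1.08812 = 5.703700
B = 1.088120/5.703700 = 0.190774

Final: 0.190774


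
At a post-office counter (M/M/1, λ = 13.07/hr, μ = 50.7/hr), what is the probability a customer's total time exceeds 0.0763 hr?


W ~ Exponential(μ−λ) for M/M/1.
μ − λ = 50.7 − 13.07 = 37.6300
P(W > t) = e^{−(μ−λ)t} = e^{−2.8712} = 0.056633

Final: 0.056633


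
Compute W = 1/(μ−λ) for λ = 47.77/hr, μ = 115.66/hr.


W = 1/(μ−λ) = 1/(115.66 − 47.77) = 1/67.89 = 0.01473 hr

Final: 0.01473 hr


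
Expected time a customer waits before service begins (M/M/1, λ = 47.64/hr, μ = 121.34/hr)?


ρ = 47.64/121.34 = 0.3926
Wq = ρ/(μ−λ) = 0.3926/(121.34 − 47.64) = 0.3926/73.70 = 0.005327 hr

Final: 0.005327 hr


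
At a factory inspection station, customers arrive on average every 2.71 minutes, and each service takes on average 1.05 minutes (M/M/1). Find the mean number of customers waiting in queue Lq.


λ = 60/2.71 = 22.1402 /hr
μ = 60/1.05 = 57.1429 /hr
ρ = λ/μ = 22.1402/57.1429 = 0.3875
Lq = ρ²/(1−ρ) = 0.1501/0.6125 = 0.2451

Final: 0.2451


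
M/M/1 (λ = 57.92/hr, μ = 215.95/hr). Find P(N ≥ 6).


ρ = 57.92/215.95 = 0.2682
P(N ≥ n) = ρ^n = 0.2682^6 = 0.0003723

Final: 0.0003723


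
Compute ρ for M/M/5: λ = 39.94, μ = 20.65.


ρ = λ/(cμ) = 39.94/(5·20.65) = 39.94/103.25 = 0.3868

Final: 0.3868


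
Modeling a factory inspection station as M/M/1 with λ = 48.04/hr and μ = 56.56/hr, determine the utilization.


ρ = λ/μ = 48.04/56.56 = 0.8494

Final: 0.8494


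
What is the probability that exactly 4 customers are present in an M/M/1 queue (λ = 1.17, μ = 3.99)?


ρ = 1.17/3.99 = 0.2932
P_n = (1−ρ)·ρ^n = (1 − 0.2932)·0.2932^4 = 0.7068·0.007394 = 0.005226

Final: 0.005226


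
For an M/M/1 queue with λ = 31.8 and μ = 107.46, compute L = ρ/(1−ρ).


ρ = λ/μ = 31.8/107.46 = 0.2959
L = ρ/(1−ρ) = 0.2959/(1 − 0.2959) = 0.2959/0.7041 = 0.4203

Final: 0.4203


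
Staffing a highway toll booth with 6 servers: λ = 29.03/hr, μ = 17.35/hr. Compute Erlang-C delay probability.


a = λ/μ = 1.6732; ρ = a/6 = 0.2789
P₀ = 0.187553 (from M/M/c formula)
C(c,a) = [a^c/(c!(1−ρ))]·P₀ = [21.94246/(720·0.7211)]·0.187553
= 0.04226·0.187553 = 0.007926

Final: 0.007926


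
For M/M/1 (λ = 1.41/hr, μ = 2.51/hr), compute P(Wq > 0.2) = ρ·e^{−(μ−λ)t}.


ρ = 1.41/2.51 = 0.5618
P(Wq > t) = ρ·e^{−(μ−λ)t} = 0.5618·e^{−0.2200}
= 0.5618·0.802519 = 0.450817

Final: 0.450817


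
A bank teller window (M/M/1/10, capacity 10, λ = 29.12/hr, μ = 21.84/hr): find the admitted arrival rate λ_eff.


ρ = 1.3333; P_K = (1−ρ)ρ^10/(1−ρ^11) = 0.261024
λ_eff = λ(1 − P_K) = 29.12·(1 − 0.261024) = 29.12·0.738976 = 21.5190 /hr

Final: 21.5190 /hr


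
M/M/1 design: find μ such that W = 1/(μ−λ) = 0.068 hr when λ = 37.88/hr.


W = 1/(μ−λ) ⇒ μ − λ = 1/W = 1/0.068 = 14.7059
μ = λ + 1/W = 37.88 + 14.7059 = 52.5859 per hr

Final: 52.5859 /hr


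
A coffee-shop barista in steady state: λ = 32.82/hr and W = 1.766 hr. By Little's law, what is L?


L = λW = 32.82·1.766 = 57.9601

Final: 57.9601


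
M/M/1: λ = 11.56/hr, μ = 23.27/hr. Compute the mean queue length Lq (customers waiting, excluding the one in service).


ρ = 11.56/23.27 = 0.4968
Lq = ρ²/(1−ρ) = 0.2468/0.5032 = 0.4904

Final: 0.4904


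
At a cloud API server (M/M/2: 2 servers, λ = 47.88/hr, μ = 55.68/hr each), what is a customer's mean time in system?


a = 0.8599; ρ = 0.4300; P₀ = 0.398644
Lq = P₀·a^c·ρ/(c!(1−ρ)²) = 0.19502
Wq = Lq/λ = 0.19502/47.88 = 0.004073 hr
W = Wq + 1/μ = 0.004073 + 0.01796 = 0.02203 hr

Final: 0.02203 hr


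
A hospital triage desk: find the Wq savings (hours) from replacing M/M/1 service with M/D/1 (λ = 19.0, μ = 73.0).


ρ = 19.0/73.0 = 0.2603
Wq(M/M/1) = ρ/(μ−λ) = 0.2603/54.00 = 0.004820 hr
Wq(M/D/1) = ρ/(2(μ−λ)) = 0.002410 hr
Savings = 0.004820 − 0.002410 = 0.002410 hr

Final: 0.002410 hr


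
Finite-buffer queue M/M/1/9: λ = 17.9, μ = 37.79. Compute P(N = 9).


ρ = λ/μ = 17.9/37.79 = 0.4737
P_K = (1−ρ)ρ^K/(1−ρ^(K+1)) = (0.5263·0.001200)/(1 − 0.0005685)
= 0.0006317/0.999431 = 0.0006321

Final: 0.0006321


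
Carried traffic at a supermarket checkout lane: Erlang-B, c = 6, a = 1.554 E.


B(6,1.554) = 0.004140 (Erlang-B)
Carried load = a(1 − B) = 1.554·(1 − 0.004140) = 1.554·0.995860 = 1.5476 E

Final: 1.5476 Erlangs


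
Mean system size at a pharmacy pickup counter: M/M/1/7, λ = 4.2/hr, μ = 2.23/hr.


ρ = 4.2/2.23 = 1.8834
L = ρ[1 − (K+1)ρ^K + Kρ^(K+1)] / [(1−ρ)(1−ρ^(K+1))]
Numerator: 1.8834·(1 − 8·84.064182 + 7·158.327159) = 822.628681
Denominator: (-0.8834)·(-157.327159) = 138.984082
L = 822.628681/138.984082 = 5.9189

Final: 5.9189


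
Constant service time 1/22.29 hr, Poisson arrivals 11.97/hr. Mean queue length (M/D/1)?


ρ = 11.97/22.29 = 0.5370
M/D/1: Lq = ρ²/(2(1−ρ)) = 0.2884/(2·0.4630) = 0.31144

Final: 0.31144


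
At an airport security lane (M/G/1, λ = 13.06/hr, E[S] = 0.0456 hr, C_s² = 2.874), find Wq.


ρ = λ·E[S] = 13.06·0.0456 = 0.5955
E[S²] = E[S]²(1+C_s²) = 0.0456²·(1+2.874) = 0.008055
Wq = λ·E[S²]/(2(1−ρ)) = 13.06·0.008055/(2·0.4045) = 0.13005 hr

Final: 0.13005 hr


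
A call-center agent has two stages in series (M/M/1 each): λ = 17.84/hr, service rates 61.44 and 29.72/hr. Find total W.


Each node sees arrival rate λ = 17.84/hr (tandem ⇒ throughput preserved).
W₁ = 1/(μ₁−λ) = 1/(61.44−17.84) = 0.02294 hr
W₂ = 1/(μ₂−λ) = 1/(29.72−17.84) = 0.08418 hr
W_total = W₁ + W₂ = 0.02294 + 0.08418 = 0.10711 hr

Final: 0.10711 hr


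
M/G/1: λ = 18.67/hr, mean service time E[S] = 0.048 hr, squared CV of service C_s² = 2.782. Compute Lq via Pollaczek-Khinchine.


ρ = λ·E[S] = 18.67·0.048 = 0.8962
Lq = ρ²(1+C_s²)/(2(1−ρ)) = 0.8031·(1+2.782)/(2·0.1038)
= 0.8031·3.7820/0.2077 = 14.62507

Final: 14.62507


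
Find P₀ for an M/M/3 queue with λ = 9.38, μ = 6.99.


a = λ/μ = 9.38/6.99 = 1.3419; ρ = a/c = 0.4473
Σ_{k=0}^{2} a^k/k! (terms k=0..2) = 1.00000 + 1.34192 + 0.90037 = 3.24229
Tail: a^3/(3!(1−ρ)) = 2.41645/(6·0.5527) = 0.72869
P₀ = 1/(3.24229 + 0.72869) = 1/3.97097 = 0.251827

Final: 0.251827


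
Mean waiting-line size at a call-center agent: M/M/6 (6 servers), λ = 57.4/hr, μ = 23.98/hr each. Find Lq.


a = λ/μ = 2.3937; ρ = a/6 = 0.3989
P₀ = 0.090896
Lq = P₀·a^c·ρ / (c!·(1−ρ)²) = 0.090896·188.09458·0.3989/(720·0.36127)
= 0.02622

Final: 0.02622


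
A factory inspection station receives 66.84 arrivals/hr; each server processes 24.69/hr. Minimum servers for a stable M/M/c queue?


Stability requires cμ > λ ⇔ c > λ/μ.
λ/μ = 66.84/24.69 = 2.7072
Minimum integer c = ⌊2.7072⌋ + 1 = 3
Check: 3·24.69 = 74.07 > 66.84, while 2·24.69 = 49.38 ≤ 66.84

Final: 3 servers


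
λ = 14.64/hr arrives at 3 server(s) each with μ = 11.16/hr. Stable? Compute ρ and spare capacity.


Total capacity cμ = 3·11.16 = 33.48/hr
ρ = λ/(cμ) = 14.64/33.48 = 0.4373
Stable ⇔ ρ < 1: YES
Spare capacity = cμ − λ = 33.48 − 14.64 = 18.84/hr

Final: ρ = 0.4373; stable; margin = 18.84/hr


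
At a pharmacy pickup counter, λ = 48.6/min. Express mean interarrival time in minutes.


Mean interarrival time = 1/λ = 1/48.6 minute = 0.02058 minute
In minutes: 0.02058 × 1 = 0.02058 min

Final: 0.02058 min


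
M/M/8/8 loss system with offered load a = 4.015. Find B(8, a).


B(c,a) = (a^c/c!) / Σ_{k=0}^{c} a^k/k!
a^8/8! = 1.674804
Σ terms (k=0..8): 1.00000 + 4.01500 + 8.06011 + 10.78712 + 10.82757 + 8.69454 + 5.81809 + 3.33709 + 1.67480 = 54.214328
B = 1.674804/54.214328 = 0.030892

Final: 0.030892


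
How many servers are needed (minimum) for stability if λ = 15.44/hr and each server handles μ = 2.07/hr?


Stability requires cμ > λ ⇔ c > λ/μ.
λ/μ = 15.44/2.07 = 7.4589
Minimum integer c = ⌊7.4589⌋ + 1 = 8
Check: 8·2.07 = 16.56 > 15.44, while 7·2.07 = 14.49 ≤ 15.44

Final: 8 servers


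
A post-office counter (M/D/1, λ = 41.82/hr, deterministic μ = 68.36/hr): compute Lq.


ρ = 41.82/68.36 = 0.6118
M/D/1: Lq = ρ²/(2(1−ρ)) = 0.3743/(2·0.3882) = 0.48199

Final: 0.48199


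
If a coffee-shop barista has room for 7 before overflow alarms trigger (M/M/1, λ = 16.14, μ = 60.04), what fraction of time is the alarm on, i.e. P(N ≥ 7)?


ρ = 16.14/60.04 = 0.2688
P(N ≥ n) = ρ^n = 0.2688^7 = 0.0001014

Final: 0.0001014


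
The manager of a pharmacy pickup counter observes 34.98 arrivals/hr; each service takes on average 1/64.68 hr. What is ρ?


ρ = λ/μ = 34.98/64.68 = 0.5408

Final: 0.5408


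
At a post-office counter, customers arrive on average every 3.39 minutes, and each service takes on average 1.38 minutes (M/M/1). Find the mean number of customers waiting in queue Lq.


λ = 60/3.39 = 17.6991 /hr
μ = 60/1.38 = 43.4783 /hr
ρ = λ/μ = 17.6991/43.4783 = 0.4071
Lq = ρ²/(1−ρ) = 0.1657/0.5929 = 0.2795

Final: 0.2795


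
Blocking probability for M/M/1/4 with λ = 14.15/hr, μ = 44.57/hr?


ρ = λ/μ = 14.15/44.57 = 0.3175
P_K = (1−ρ)ρ^K/(1−ρ^(K+1)) = (0.6825·0.010159)/(1 − 0.003225)
= 0.006934/0.996775 = 0.006956

Final: 0.006956


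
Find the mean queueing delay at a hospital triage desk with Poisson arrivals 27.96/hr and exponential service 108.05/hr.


ρ = 27.96/108.05 = 0.2588
Wq = ρ/(μ−λ) = 0.2588/(108.05 − 27.96) = 0.2588/80.09 = 0.003231 hr

Final: 0.003231 hr


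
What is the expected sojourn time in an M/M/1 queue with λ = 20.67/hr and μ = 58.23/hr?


W = 1/(μ−λ) = 1/(58.23 − 20.67) = 1/37.56 = 0.02662 hr

Final: 0.02662 hr


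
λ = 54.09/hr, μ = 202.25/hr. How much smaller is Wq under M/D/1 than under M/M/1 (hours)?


ρ = 54.09/202.25 = 0.2674
Wq(M/M/1) = ρ/(μ−λ) = 0.2674/148.16 = 0.001805 hr
Wq(M/D/1) = ρ/(2(μ−λ)) = 0.0009025 hr
Savings = 0.001805 − 0.0009025 = 0.0009025 hr

Final: 0.0009025 hr


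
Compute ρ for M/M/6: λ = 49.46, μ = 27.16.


ρ = λ/(cμ) = 49.46/(6·27.16) = 49.46/162.96 = 0.3035

Final: 0.3035


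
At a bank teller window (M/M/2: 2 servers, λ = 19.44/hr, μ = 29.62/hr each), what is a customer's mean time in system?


a = 0.6563; ρ = 0.3282; P₀ = 0.505846
Lq = P₀·a^c·ρ/(c!(1−ρ)²) = 0.07921
Wq = Lq/λ = 0.07921/19.44 = 0.004074 hr
W = Wq + 1/μ = 0.004074 + 0.03376 = 0.03784 hr

Final: 0.03784 hr


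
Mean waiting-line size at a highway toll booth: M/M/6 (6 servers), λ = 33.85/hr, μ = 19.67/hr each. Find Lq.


a = λ/μ = 1.7209; ρ = a/6 = 0.2868
P₀ = 0.178801
Lq = P₀·a^c·ρ / (c!·(1−ρ)²) = 0.178801·25.97323·0.2868/(720·0.50863)
= 0.003637

Final: 0.003637


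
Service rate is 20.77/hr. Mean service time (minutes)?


Mean service time = 1/μ = 1/20.77 hour = 0.04815 hour
In minutes: 0.04815 × 60 = 2.8888 min

Final: 2.8888 min


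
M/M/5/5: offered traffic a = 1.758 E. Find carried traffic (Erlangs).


B(5,1.758) = 0.024350 (Erlang-B)
Carried load = a(1 − B) = 1.758·(1 − 0.024350) = 1.758·0.975650 = 1.7152 E

Final: 1.7152 Erlangs


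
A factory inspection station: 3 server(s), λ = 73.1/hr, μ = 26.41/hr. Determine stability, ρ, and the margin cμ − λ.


Total capacity cμ = 3·26.41 = 79.23/hr
ρ = λ/(cμ) = 73.1/79.23 = 0.9226
Stable ⇔ ρ < 1: YES
Spare capacity = cμ − λ = 79.23 − 73.1 = 6.13/hr

Final: ρ = 0.9226; stable; margin = 6.13/hr


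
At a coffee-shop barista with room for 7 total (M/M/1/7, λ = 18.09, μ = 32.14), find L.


ρ = 18.09/32.14 = 0.5629
L = ρ[1 − (K+1)ρ^K + Kρ^(K+1)] / [(1−ρ)(1−ρ^(K+1))]
Numerator: 0.5629·(1 − 8·0.017896 + 7·0.010073) = 0.521955
Denominator: (0.4371)·(0.989927) = 0.432747
L = 0.521955/0.432747 = 1.2061

Final: 1.2061


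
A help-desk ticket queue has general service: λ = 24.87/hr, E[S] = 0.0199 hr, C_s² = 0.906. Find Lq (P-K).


ρ = λ·E[S] = 24.87·0.0199 = 0.4949
Lq = ρ²(1+C_s²)/(2(1−ρ)) = 0.2449·(1+0.906)/(2·0.5051)
= 0.2449·1.9060/1.0102 = 0.46215

Final: 0.46215


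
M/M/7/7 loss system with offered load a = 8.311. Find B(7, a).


B(c,a) = (a^c/c!) / Σ_{k=0}^{c} a^k/k!
a^7/7! = 543.428536
Σ terms (k=0..7): 1.00000 + 8.31100 + 34.53636 + 95.67723 + 198.79337 + 330.43433 + 457.70662 + 543.42854 = 1669.887450
B = 543.428536/1669.887450 = 0.325428

Final: 0.325428


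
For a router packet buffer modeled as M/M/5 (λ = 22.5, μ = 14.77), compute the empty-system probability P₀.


a = λ/μ = 22.5/14.77 = 1.5234; ρ = a/c = 0.3047
Σ_{k=0}^{4} a^k/k! (terms k=0..4) = 1.00000 + 1.52336 + 1.16031 + 0.58919 + 0.22439 = 4.49724
Tail: a^5/(5!(1−ρ)) = 8.20371/(120·0.6953) = 0.09832
P₀ = 1/(4.49724 + 0.09832) = 1/4.59556 = 0.217601

Final: 0.217601


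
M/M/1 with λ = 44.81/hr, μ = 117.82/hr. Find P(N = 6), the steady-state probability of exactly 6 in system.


ρ = 44.81/117.82 = 0.3803
P_n = (1−ρ)·ρ^n = (1 − 0.3803)·0.3803^6 = 0.6197·0.003026 = 0.001875

Final: 0.001875


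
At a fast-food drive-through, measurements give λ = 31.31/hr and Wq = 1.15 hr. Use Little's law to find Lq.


Lq = λWq = 31.31·1.15 = 36.0065

Final: 36.0065


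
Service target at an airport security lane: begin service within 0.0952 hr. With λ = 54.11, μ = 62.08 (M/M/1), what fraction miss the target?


ρ = 54.11/62.08 = 0.8716
P(Wq > t) = ρ·e^{−(μ−λ)t} = 0.8716·e^{−0.7587}
= 0.8716·0.468254 = 0.408138

Final: 0.408138


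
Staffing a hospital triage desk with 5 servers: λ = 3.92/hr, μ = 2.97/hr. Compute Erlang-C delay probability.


a = λ/μ = 1.3199; ρ = a/5 = 0.2640
P₀ = 0.266959 (from M/M/c formula)
C(c,a) = [a^c/(c!(1−ρ))]·P₀ = [4.00542/(120·0.7360)]·0.266959
= 0.04535·0.266959 = 0.012106

Final: 0.012106


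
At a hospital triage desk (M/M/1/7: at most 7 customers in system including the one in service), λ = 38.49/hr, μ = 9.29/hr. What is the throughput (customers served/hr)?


ρ = 4.1432; P_K = (1−ρ)ρ^7/(1−ρ^8) = 0.758647
λ_eff = λ(1 − P_K) = 38.49·(1 − 0.758647) = 38.49·0.241353 = 9.2897 /hr

Final: 9.2897 /hr


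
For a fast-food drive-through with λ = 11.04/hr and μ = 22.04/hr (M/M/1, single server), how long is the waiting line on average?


ρ = 11.04/22.04 = 0.5009
Lq = ρ²/(1−ρ) = 0.2509/0.4991 = 0.5027

Final: 0.5027


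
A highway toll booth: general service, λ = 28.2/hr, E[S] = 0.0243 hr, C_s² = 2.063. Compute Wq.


ρ = λ·E[S] = 28.2·0.0243 = 0.6853
E[S²] = E[S]²(1+C_s²) = 0.0243²·(1+2.063) = 0.001809
Wq = λ·E[S²]/(2(1−ρ)) = 28.2·0.001809/(2·0.3147) = 0.08103 hr

Final: 0.08103 hr


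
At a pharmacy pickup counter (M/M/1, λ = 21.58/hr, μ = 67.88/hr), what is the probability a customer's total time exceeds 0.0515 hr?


W ~ Exponential(μ−λ) for M/M/1.
μ − λ = 67.88 − 21.58 = 46.3000
P(W > t) = e^{−(μ−λ)t} = e^{−2.3844} = 0.092140

Final: 0.092140


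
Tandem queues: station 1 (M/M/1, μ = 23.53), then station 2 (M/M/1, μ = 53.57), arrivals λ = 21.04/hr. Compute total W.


Each node sees arrival rate λ = 21.04/hr (tandem ⇒ throughput preserved).
W₁ = 1/(μ₁−λ) = 1/(23.53−21.04) = 0.40161 hr
W₂ = 1/(μ₂−λ) = 1/(53.57−21.04) = 0.03074 hr
W_total = W₁ + W₂ = 0.40161 + 0.03074 = 0.43235 hr

Final: 0.43235 hr


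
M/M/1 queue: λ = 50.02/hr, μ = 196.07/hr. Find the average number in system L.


ρ = λ/μ = 50.02/196.07 = 0.2551
L = ρ/(1−ρ) = 0.2551/(1 − 0.2551) = 0.2551/0.7449 = 0.3425

Final: 0.3425


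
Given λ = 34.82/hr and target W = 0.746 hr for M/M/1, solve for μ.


W = 1/(μ−λ) ⇒ μ − λ = 1/W = 1/0.746 = 1.3405
μ = λ + 1/W = 34.82 + 1.3405 = 36.1605 per hr

Final: 36.1605 /hr


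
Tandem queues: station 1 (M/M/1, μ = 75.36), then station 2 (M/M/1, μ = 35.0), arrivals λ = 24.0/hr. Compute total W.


Each node sees arrival rate λ = 24.0/hr (tandem ⇒ throughput preserved).
W₁ = 1/(μ₁−λ) = 1/(75.36−24.0) = 0.01947 hr
W₂ = 1/(μ₂−λ) = 1/(35.0−24.0) = 0.09091 hr
W_total = W₁ + W₂ = 0.01947 + 0.09091 = 0.11038 hr

Final: 0.11038 hr


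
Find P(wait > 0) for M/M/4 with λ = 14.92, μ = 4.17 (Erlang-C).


a = λ/μ = 3.5779; ρ = a/4 = 0.8945
P₀ = 0.012001 (from M/M/c formula)
C(c,a) = [a^c/(c!(1−ρ))]·P₀ = [163.88193/(24·0.1055)]·0.012001
= 64.71474·0.012001 = 0.776632

Final: 0.776632


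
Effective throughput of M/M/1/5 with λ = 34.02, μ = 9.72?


ρ = 3.5000; P_K = (1−ρ)ρ^5/(1−ρ^6) = 0.714674
λ_eff = λ(1 − P_K) = 34.02·(1 − 0.714674) = 34.02·0.285326 = 9.7068 /hr

Final: 9.7068 /hr


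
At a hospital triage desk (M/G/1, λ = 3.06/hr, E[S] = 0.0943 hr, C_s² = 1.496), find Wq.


ρ = λ·E[S] = 3.06·0.0943 = 0.2886
E[S²] = E[S]²(1+C_s²) = 0.0943²·(1+1.496) = 0.022196
Wq = λ·E[S²]/(2(1−ρ)) = 3.06·0.022196/(2·0.7114) = 0.04773 hr

Final: 0.04773 hr


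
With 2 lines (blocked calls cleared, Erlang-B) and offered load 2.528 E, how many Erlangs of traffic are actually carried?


B(2,2.528) = 0.475265 (Erlang-B)
Carried load = a(1 − B) = 2.528·(1 − 0.475265) = 2.528·0.524735 = 1.3265 E

Final: 1.3265 Erlangs


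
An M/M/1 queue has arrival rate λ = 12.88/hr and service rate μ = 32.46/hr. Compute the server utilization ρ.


ρ = λ/μ = 12.88/32.46 = 0.3968

Final: 0.3968


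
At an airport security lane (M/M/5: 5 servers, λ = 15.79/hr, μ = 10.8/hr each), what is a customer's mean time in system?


a = 1.4620; ρ = 0.2924; P₀ = 0.231442
Lq = P₀·a^c·ρ/(c!(1−ρ)²) = 0.007524
Wq = Lq/λ = 0.007524/15.79 = 0.0004765 hr
W = Wq + 1/μ = 0.0004765 + 0.09259 = 0.09307 hr

Final: 0.09307 hr


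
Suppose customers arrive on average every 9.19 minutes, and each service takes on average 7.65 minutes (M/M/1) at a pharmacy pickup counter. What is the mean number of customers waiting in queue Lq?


λ = 60/9.19 = 6.5288 /hr
μ = 60/7.65 = 7.8431 /hr
ρ = λ/μ = 6.5288/7.8431 = 0.8324
Lq = ρ²/(1−ρ) = 0.6929/0.1676 = 4.1351

Final: 4.1351


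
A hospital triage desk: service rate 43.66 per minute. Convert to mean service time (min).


Mean service time = 1/μ = 1/43.66 minute = 0.02290 minute
In minutes: 0.02290 × 1 = 0.02290 min

Final: 0.02290 min


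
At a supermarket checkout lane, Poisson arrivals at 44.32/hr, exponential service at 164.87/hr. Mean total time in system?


W = 1/(μ−λ) = 1/(164.87 − 44.32) = 1/120.55 = 0.008295 hr

Final: 0.008295 hr


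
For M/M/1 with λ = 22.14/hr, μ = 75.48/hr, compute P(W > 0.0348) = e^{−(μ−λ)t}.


W ~ Exponential(μ−λ) for M/M/1.
μ − λ = 75.48 − 22.14 = 53.3400
P(W > t) = e^{−(μ−λ)t} = e^{−1.8562} = 0.156260

Final: 0.156260


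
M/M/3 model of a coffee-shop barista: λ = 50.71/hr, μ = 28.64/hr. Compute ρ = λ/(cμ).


ρ = λ/(cμ) = 50.71/(3·28.64) = 50.71/85.92 = 0.5902

Final: 0.5902


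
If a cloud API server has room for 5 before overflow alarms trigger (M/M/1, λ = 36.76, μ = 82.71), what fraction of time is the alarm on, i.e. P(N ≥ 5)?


ρ = 36.76/82.71 = 0.4444
P(N ≥ n) = ρ^n = 0.4444^5 = 0.017342

Final: 0.017342


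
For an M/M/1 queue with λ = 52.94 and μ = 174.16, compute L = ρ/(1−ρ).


ρ = λ/μ = 52.94/174.16 = 0.3040
L = ρ/(1−ρ) = 0.3040/(1 − 0.3040) = 0.3040/0.6960 = 0.4367

Final: 0.4367


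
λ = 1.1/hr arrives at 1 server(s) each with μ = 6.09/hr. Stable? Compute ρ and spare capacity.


Total capacity cμ = 1·6.09 = 6.09/hr
ρ = λ/(cμ) = 1.1/6.09 = 0.1806
Stable ⇔ ρ < 1: YES
Spare capacity = cμ − λ = 6.09 − 1.1 = 4.99/hr

Final: ρ = 0.1806; stable; margin = 4.99/hr


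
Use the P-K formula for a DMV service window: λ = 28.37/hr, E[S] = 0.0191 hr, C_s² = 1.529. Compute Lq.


ρ = λ·E[S] = 28.37·0.0191 = 0.5419
Lq = ρ²(1+C_s²)/(2(1−ρ)) = 0.2936·(1+1.529)/(2·0.4581)
= 0.2936·2.5290/0.9163 = 0.81042

Final: 0.81042


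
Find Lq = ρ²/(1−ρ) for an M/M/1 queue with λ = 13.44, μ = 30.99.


ρ = 13.44/30.99 = 0.4337
Lq = ρ²/(1−ρ) = 0.1881/0.5663 = 0.3321

Final: 0.3321


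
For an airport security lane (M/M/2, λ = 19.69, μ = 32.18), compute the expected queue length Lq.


a = λ/μ = 0.6119; ρ = a/2 = 0.3059
P₀ = 0.531469
Lq = P₀·a^c·ρ / (c!·(1−ρ)²) = 0.531469·0.37439·0.3059/(2·0.48173)
= 0.06318

Final: 0.06318


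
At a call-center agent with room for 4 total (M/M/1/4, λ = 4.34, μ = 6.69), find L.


ρ = 4.34/6.69 = 0.6487
L = ρ[1 − (K+1)ρ^K + Kρ^(K+1)] / [(1−ρ)(1−ρ^(K+1))]
Numerator: 0.6487·(1 − 5·0.177115 + 4·0.114899) = 0.372387
Denominator: (0.3513)·(0.885101) = 0.310910
L = 0.372387/0.310910 = 1.1977

Final: 1.1977


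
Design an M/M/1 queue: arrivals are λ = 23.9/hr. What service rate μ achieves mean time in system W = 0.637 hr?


W = 1/(μ−λ) ⇒ μ − λ = 1/W = 1/0.637 = 1.5699
μ = λ + 1/W = 23.9 + 1.5699 = 25.4699 per hr

Final: 25.4699 /hr


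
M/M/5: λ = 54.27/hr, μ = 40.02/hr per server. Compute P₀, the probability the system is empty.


a = λ/μ = 54.27/40.02 = 1.3561; ρ = a/c = 0.2712
Σ_{k=0}^{4} a^k/k! (terms k=0..4) = 1.00000 + 1.35607 + 0.91947 + 0.41562 + 0.14090 = 3.83206
Tail: a^5/(5!(1−ρ)) = 4.58578/(120·0.7288) = 0.05244
P₀ = 1/(3.83206 + 0.05244) = 1/3.88450 = 0.257434

Final: 0.257434


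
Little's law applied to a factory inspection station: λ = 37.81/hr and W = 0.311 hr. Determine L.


L = λW = 37.81·0.311 = 11.7589

Final: 11.7589


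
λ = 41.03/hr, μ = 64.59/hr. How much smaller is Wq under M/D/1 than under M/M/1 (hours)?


ρ = 41.03/64.59 = 0.6352
Wq(M/M/1) = ρ/(μ−λ) = 0.6352/23.56 = 0.02696 hr
Wq(M/D/1) = ρ/(2(μ−λ)) = 0.01348 hr
Savings = 0.02696 − 0.01348 = 0.01348 hr

Final: 0.01348 hr


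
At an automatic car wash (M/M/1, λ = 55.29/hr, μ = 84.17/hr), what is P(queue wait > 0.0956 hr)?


ρ = 55.29/84.17 = 0.6569
P(Wq > t) = ρ·e^{−(μ−λ)t} = 0.6569·e^{−2.7609}
= 0.6569·0.063233 = 0.041537

Final: 0.041537


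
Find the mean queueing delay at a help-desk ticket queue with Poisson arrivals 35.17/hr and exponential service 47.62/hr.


ρ = 35.17/47.62 = 0.7386
Wq = ρ/(μ−λ) = 0.7386/(47.62 − 35.17) = 0.7386/12.45 = 0.05932 hr

Final: 0.05932 hr


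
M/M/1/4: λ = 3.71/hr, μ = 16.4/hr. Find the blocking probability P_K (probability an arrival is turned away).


ρ = λ/μ = 3.71/16.4 = 0.2262
P_K = (1−ρ)ρ^K/(1−ρ^(K+1)) = (0.7738·0.002619)/(1 − 0.0005924)
= 0.002026/0.999408 = 0.002028

Final: 0.002028


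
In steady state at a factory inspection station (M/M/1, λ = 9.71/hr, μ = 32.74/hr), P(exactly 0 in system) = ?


ρ = 9.71/32.74 = 0.2966
P_n = (1−ρ)·ρ^n = (1 − 0.2966)·0.2966^0 = 0.7034·1.000000 = 0.703421

Final: 0.703421


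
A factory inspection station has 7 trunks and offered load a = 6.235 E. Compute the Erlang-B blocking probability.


B(c,a) = (a^c/c!) / Σ_{k=0}^{c} a^k/k!
a^7/7! = 72.681632
Σ terms (k=0..7): 1.00000 + 6.23500 + 19.43761 + 40.39784 + 62.97013 + 78.52375 + 81.59927 + 72.68163 = 362.845230
B = 72.681632/362.845230 = 0.200310

Final: 0.200310


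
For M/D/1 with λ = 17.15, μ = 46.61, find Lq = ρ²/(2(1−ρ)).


ρ = 17.15/46.61 = 0.3679
M/D/1: Lq = ρ²/(2(1−ρ)) = 0.1354/(2·0.6321) = 0.10710

Final: 0.10710


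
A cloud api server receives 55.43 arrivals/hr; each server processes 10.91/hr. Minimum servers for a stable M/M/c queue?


Stability requires cμ > λ ⇔ c > λ/μ.
λ/μ = 55.43/10.91 = 5.0807
Minimum integer c = ⌊5.0807⌋ + 1 = 6
Check: 6·10.91 = 65.46 > 55.43, while 5·10.91 = 54.55 ≤ 55.43

Final: 6 servers


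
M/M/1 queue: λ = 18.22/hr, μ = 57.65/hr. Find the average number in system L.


ρ = λ/μ = 18.22/57.65 = 0.3160
L = ρ/(1−ρ) = 0.3160/(1 − 0.3160) = 0.3160/0.6840 = 0.4621

Final: 0.4621


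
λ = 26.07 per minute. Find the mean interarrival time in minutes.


Mean interarrival time = 1/λ = 1/26.07 minute = 0.03836 minute
In minutes: 0.03836 × 1 = 0.03836 min

Final: 0.03836 min


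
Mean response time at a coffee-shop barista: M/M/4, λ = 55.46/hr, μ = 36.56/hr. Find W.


a = 1.5170; ρ = 0.3792; P₀ = 0.217166
Lq = P₀·a^c·ρ/(c!(1−ρ)²) = 0.04716
Wq = Lq/λ = 0.04716/55.46 = 0.0008503 hr
W = Wq + 1/μ = 0.0008503 + 0.02735 = 0.02820 hr

Final: 0.02820 hr


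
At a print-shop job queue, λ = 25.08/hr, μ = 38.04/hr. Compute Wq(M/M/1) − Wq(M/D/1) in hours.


ρ = 25.08/38.04 = 0.6593
Wq(M/M/1) = ρ/(μ−λ) = 0.6593/12.96 = 0.05087 hr
Wq(M/D/1) = ρ/(2(μ−λ)) = 0.02544 hr
Savings = 0.05087 − 0.02544 = 0.02544 hr

Final: 0.02544 hr


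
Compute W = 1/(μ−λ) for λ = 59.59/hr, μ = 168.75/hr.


W = 1/(μ−λ) = 1/(168.75 − 59.59) = 1/109.16 = 0.009161 hr

Final: 0.009161 hr
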